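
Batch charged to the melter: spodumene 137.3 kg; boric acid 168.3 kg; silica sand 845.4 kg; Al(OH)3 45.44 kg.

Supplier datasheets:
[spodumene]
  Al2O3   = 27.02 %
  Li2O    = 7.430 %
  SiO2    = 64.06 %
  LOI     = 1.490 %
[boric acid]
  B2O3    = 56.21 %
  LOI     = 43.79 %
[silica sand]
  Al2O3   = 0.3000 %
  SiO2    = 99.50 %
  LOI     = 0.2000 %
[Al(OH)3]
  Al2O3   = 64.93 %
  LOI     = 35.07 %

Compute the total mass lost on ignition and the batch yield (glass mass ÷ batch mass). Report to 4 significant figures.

The whole derivation runs at exact precision through every step. The intermediate values are displayed with 4-significant-figure rounding when written out — each reported result is rounded just once; the derived quantities (net glass mass, the totals, LOI, four oxide percentages, yield) are carried in full precision from the weighed amounts at 1103 kg of glass exactly as printed in the problem or the answer.
Ignition loss by material:
  spodumene: 137.3 × 0.01490 = 2.046 kg
  boric acid: 168.3 × 0.4379 = 73.70 kg
  silica sand: 845.4 × 0.002000 = 1.691 kg
  Al(OH)3: 45.44 × 0.3507 = 15.94 kg
Total LOI = 93.37 kg
Glass = batch − LOI = 1196 − 93.37 = 1103 kg

LOI loss = 93.37 kg; glass = 1103 kg; yield = 92.20%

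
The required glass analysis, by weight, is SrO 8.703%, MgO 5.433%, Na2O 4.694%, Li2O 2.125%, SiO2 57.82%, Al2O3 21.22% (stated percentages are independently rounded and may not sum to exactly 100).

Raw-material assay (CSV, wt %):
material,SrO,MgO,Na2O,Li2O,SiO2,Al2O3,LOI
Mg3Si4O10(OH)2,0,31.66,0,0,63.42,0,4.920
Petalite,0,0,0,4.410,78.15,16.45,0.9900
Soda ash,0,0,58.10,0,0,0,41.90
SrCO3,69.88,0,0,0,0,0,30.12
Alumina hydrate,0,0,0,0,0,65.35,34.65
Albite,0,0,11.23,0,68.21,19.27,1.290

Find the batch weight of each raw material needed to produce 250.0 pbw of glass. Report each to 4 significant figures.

Batch per 250.0 pbw glass:
  Mg3Si4O10(OH)2: 42.90 pbw
  Petalite: 120.5 pbw
  Soda ash: 13.62 pbw
  SrCO3: 31.14 pbw
  Alumina hydrate: 40.83 pbw
  Albite: 34.01 pbw
Total batch = 283.0 pbw; LOI loss = 32.98 pbw; yield = 88.35%

In-progress results are printed with 4-significant-digit rounding in the working; the working math maintains exact precision in all steps — every reported result takes a single rounding; the derived quantities are re-derived from the batch weights on 250.0 pbw of glass at full float precision (the yield, net glass mass, the six compositions, totals, LOI) exactly as printed in question or answer.
Target oxide masses per 250.0 pbw glass:
  SrO: 8.703% × 250.0 = 21.76 pbw
  MgO: 5.433% × 250.0 = 13.58 pbw
  Na2O: 4.694% × 250.0 = 11.74 pbw
  Li2O: 2.125% × 250.0 = 5.312 pbw
  SiO2: 57.82% × 250.0 = 144.6 pbw
  Al2O3: 21.22% × 250.0 = 53.05 pbw
Mass-balance tally per oxide using the reported weights, per the basis as stated (delivered sums recover each target modulo rounding of the values):
  SrO: 31.14·0.6988 = 21.76 pbw (target 21.76 pbw)
  MgO: 42.90·0.3166 = 13.58 pbw (target 13.58 pbw)
  Na2O: 13.62·0.5810 + 34.01·0.1123 = 11.73 pbw (target 11.74 pbw)
  Li2O: 120.5·0.04410 = 5.314 pbw (target 5.312 pbw)
  SiO2: 42.90·0.6342 + 120.5·0.7815 + 34.01·0.6821 = 144.6 pbw (target 144.6 pbw)
  Al2O3: 120.5·0.1645 + 40.83·0.6535 + 34.01·0.1927 = 53.06 pbw (target 53.05 pbw)
Mass balance on the glass: whole batch net of LOI = 250.0 pbw (targets for the oxides total 250.0 pbw; basis as stated: 250.0 pbw — gaps are rounding artifacts).
Batch grand total — Σ batch = 283.0 pbw; LOI removed, Σ of batch·LOI: 32.98 pbw; as yield: glass ÷ batch → 88.35%.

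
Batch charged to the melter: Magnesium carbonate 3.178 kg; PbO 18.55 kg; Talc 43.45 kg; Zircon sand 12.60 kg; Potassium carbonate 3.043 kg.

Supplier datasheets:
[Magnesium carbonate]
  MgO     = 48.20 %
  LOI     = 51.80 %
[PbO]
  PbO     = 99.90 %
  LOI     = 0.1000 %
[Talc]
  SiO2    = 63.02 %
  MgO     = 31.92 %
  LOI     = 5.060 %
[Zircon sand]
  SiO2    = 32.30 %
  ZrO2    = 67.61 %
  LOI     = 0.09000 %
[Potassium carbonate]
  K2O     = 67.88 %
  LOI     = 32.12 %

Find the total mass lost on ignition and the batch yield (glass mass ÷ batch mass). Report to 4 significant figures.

Intermediates appear, rounded to four significant digits, in the working; the whole derivation holds full float precision at every stage — every reported number is rounded only once — all derived quantities, including yield, totals, glass mass, ignition loss, five oxide percentages, are computed starting from the weights for 75.97 kg of glass at exact precision as given in the problem or answer text.
Each material's LOI contribution:
  Magnesium carbonate: 3.178 × 0.5180 = 1.646 kg
  PbO: 18.55 × 0.001000 = 0.01855 kg
  Talc: 43.45 × 0.05060 = 2.199 kg
  Zircon sand: 12.60 × 9.000e-04 = 0.01134 kg
  Potassium carbonate: 3.043 × 0.3212 = 0.9774 kg
Total LOI = 4.852 kg
Glass = batch − LOI = 80.82 − 4.852 = 75.97 kg

LOI loss = 4.852 kg; glass = 75.97 kg; yield = 94.00%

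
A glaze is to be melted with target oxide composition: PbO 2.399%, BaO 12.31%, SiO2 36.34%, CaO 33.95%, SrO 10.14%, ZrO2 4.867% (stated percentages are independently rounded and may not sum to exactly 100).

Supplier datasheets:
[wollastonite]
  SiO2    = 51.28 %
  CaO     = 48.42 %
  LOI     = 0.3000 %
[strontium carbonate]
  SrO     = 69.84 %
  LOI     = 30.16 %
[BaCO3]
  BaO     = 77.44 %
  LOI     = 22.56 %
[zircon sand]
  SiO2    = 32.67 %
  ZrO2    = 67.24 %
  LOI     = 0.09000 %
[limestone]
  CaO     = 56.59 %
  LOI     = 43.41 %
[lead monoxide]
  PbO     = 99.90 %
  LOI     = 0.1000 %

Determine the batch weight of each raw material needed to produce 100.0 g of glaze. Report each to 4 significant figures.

Each numeric step holds full precision at every stage — intermediates are displayed (rounded to four significant digits) in the printout. A single rounding completes every reported number. The derived quantities are computed starting from the weights per 100.0 g of glass at full precision (the totals, glass mass, the six compositions, the yield, LOI) exactly as shown in the question or the answer.
Oxide mass targets, per 100.0 g glaze:
  PbO: 2.399% × 100.0 = 2.399 g
  BaO: 12.31% × 100.0 = 12.31 g
  SiO2: 36.34% × 100.0 = 36.34 g
  CaO: 33.95% × 100.0 = 33.95 g
  SrO: 10.14% × 100.0 = 10.14 g
  ZrO2: 4.867% × 100.0 = 4.867 g
Oxide-by-oxide audit applying the batch weights above, relative to the basis at hand (sum by sum, the targets are met within answer rounding):
  PbO: 2.401·0.9990 = 2.399 g (target 2.399 g)
  BaO: 15.90·0.7744 = 12.31 g (target 12.31 g)
  SiO2: 66.25·0.5128 + 7.238·0.3267 = 36.34 g (target 36.34 g)
  CaO: 66.25·0.4842 + 3.304·0.5659 = 33.95 g (target 33.95 g)
  SrO: 14.52·0.6984 = 10.14 g (target 10.14 g)
  ZrO2: 7.238·0.6724 = 4.867 g (target 4.867 g)
Glass mass check: total batch − LOI = 100.0 g (summing oxide targets gives 100.0 g; versus the stated basis of 100.0 g — differing by rounding only).
Adding the batch up: Σ batch = 109.6 g; LOI loss = Σ batch·LOI = 9.608 g; glass ÷ batch gives a yield of 91.23%.

Batch per 100.0 g glaze:
  wollastonite: 66.25 g
  strontium carbonate: 14.52 g
  BaCO3: 15.90 g
  zircon sand: 7.238 g
  limestone: 3.304 g
  lead monoxide: 2.401 g
Total batch = 109.6 g; LOI loss = 9.608 g; yield = 91.23%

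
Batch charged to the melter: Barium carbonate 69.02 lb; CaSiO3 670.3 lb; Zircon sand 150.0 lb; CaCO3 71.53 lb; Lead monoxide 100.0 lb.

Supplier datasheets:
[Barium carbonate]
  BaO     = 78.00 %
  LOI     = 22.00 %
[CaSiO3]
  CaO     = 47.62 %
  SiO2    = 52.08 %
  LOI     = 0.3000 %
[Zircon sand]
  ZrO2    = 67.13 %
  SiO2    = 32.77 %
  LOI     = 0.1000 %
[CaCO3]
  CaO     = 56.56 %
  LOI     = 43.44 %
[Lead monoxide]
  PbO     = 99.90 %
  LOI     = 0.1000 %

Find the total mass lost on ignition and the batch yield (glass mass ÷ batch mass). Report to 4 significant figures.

LOI loss = 48.52 lb; glass = 1012 lb; yield = 95.43%

All internal work maintains exact precision through the solve. Mid-chain values are displayed, with 4-significant-digit rounding, alongside each step — every reported number takes exactly one rounding — derived quantities are re-derived at full float precision (ignition loss, five oxide percentages, totals, glass mass, yield) from the weighed amounts per 1012 lb of glass as quoted within question or answer.
Loss on ignition, line by line:
  Barium carbonate: 69.02 × 0.2200 = 15.18 lb
  CaSiO3: 670.3 × 0.003000 = 2.011 lb
  Zircon sand: 150.0 × 0.001000 = 0.1500 lb
  CaCO3: 71.53 × 0.4344 = 31.07 lb
  Lead monoxide: 100.0 × 0.001000 = 0.1000 lb
Total LOI = 48.52 lb
Glass = batch − LOI = 1061 − 48.52 = 1012 lb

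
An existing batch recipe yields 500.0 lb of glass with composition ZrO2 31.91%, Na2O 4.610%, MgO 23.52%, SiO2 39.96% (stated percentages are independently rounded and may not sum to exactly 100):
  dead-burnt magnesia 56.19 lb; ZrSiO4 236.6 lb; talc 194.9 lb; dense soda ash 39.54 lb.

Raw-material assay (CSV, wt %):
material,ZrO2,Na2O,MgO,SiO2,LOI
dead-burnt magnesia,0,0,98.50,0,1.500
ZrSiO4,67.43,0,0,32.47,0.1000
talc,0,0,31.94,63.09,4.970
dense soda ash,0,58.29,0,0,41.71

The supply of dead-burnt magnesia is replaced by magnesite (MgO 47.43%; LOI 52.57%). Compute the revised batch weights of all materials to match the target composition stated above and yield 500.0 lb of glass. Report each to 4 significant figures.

Revised batch per 500.0 lb glass:
  magnesite: 116.7 lb
  ZrSiO4: 236.6 lb
  talc: 194.9 lb
  dense soda ash: 39.54 lb
Total batch = 587.7 lb; LOI loss = 87.76 lb

All arithmetic keeps full float precision throughout; intermediates are displayed (rounded to four significant figures) as written. Every reported value carries a single rounding. All derived quantities (four oxide percentages, totals, yield, glass mass, LOI) are re-derived in full precision starting from the weights per 500.0 lb of glass, precisely as stated by question or answer.
The oxide mass targets at 500.0 lb glass:
  ZrO2: 31.91% × 500.0 = 159.6 lb
  Na2O: 4.610% × 500.0 = 23.05 lb
  MgO: 23.52% × 500.0 = 117.6 lb
  SiO2: 39.96% × 500.0 = 199.8 lb
A balance pass over the oxides, with the batch weights as given, relative to the basis at hand (sums match the target masses inside rounding margins):
  ZrO2: 236.6·0.6743 = 159.5 lb (target 159.6 lb)
  Na2O: 39.54·0.5829 = 23.05 lb (target 23.05 lb)
  MgO: 116.7·0.4743 + 194.9·0.3194 = 117.6 lb (target 117.6 lb)
  SiO2: 236.6·0.3247 + 194.9·0.6309 = 199.8 lb (target 199.8 lb)
Glass-mass bookkeeping: whole batch net of LOI = 500.0 lb (the Σ of target masses is 500.0 lb; stated basis 500.0 lb — any gap is answer rounding).
Batch grand total — Σ batch = 587.7 lb; LOI removed, Σ of batch·LOI: 87.76 lb; as yield: glass ÷ batch → 85.07%.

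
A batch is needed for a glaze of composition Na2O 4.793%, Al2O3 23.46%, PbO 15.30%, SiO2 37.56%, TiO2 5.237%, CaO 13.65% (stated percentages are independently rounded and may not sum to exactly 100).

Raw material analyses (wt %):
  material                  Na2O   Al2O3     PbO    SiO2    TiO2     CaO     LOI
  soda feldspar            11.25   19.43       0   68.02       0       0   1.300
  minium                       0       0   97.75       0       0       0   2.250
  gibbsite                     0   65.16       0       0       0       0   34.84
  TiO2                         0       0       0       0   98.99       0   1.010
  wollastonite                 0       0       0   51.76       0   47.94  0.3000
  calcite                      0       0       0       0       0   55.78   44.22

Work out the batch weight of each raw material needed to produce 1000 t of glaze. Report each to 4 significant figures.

The working math carries exact precision in every operation — values along the way appear (rounded to four significant digits) on the page. A single rounding produces each reported number; the derived quantities, which include glass mass, the totals, six oxide percentages, yield, LOI, are re-derived in full precision, as given in either problem or answer, starting from the weights on 1000 t of glass.
The oxide mass targets at 1000 t glaze:
  Na2O: 4.793% × 1000 = 47.93 t
  Al2O3: 23.46% × 1000 = 234.6 t
  PbO: 15.30% × 1000 = 153.0 t
  SiO2: 37.56% × 1000 = 375.6 t
  TiO2: 5.237% × 1000 = 52.37 t
  CaO: 13.65% × 1000 = 136.5 t
Checking each oxide sum from the weights as reported, under the basis named above (oxide sums agree with the targets within answer rounding):
  Na2O: 426.0·0.1125 = 47.93 t (target 47.93 t)
  Al2O3: 426.0·0.1943 + 233.0·0.6516 = 234.6 t (target 234.6 t)
  PbO: 156.5·0.9775 = 153.0 t (target 153.0 t)
  SiO2: 426.0·0.6802 + 165.8·0.5176 = 375.6 t (target 375.6 t)
  TiO2: 52.90·0.9899 = 52.37 t (target 52.37 t)
  CaO: 165.8·0.4794 + 102.2·0.5578 = 136.5 t (target 136.5 t)
The glass-mass cross-check: net batch after ignition = 999.9 t (targets for the oxides total 1000 t; basis as stated: 1000 t — differing by rounding only).
Total batch = Σ batch = 1136 t; LOI loss = Σ batch·LOI = 136.5 t; the yield ratio, glass ÷ batch: 87.99%.

Batch per 1000 t glaze:
  soda feldspar: 426.0 t
  minium: 156.5 t
  gibbsite: 233.0 t
  TiO2: 52.90 t
  wollastonite: 165.8 t
  calcite: 102.2 t
Total batch = 1136 t; LOI loss = 136.5 t; yield = 87.99%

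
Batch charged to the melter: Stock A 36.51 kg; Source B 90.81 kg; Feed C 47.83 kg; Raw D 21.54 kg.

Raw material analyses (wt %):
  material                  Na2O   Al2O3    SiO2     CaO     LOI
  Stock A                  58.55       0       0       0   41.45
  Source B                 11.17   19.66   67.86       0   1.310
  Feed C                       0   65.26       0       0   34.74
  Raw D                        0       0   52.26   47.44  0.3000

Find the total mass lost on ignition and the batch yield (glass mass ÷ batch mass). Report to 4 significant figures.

The whole derivation keeps exact precision through every step. Intermediates are rounded to four significant digits as shown — each reported value takes a single rounding; derived quantities (glass mass, the yield, four oxide percentages, the totals, ignition loss) are re-derived using the weight values for 163.7 kg of glass in full float precision as written in the problem or the answer.
Per-material ignition loss:
  Stock A: 36.51 × 0.4145 = 15.13 kg
  Source B: 90.81 × 0.01310 = 1.190 kg
  Feed C: 47.83 × 0.3474 = 16.62 kg
  Raw D: 21.54 × 0.003000 = 0.06462 kg
Total LOI = 33.00 kg
Glass = batch − LOI = 196.7 − 33.00 = 163.7 kg

LOI loss = 33.00 kg; glass = 163.7 kg; yield = 83.22%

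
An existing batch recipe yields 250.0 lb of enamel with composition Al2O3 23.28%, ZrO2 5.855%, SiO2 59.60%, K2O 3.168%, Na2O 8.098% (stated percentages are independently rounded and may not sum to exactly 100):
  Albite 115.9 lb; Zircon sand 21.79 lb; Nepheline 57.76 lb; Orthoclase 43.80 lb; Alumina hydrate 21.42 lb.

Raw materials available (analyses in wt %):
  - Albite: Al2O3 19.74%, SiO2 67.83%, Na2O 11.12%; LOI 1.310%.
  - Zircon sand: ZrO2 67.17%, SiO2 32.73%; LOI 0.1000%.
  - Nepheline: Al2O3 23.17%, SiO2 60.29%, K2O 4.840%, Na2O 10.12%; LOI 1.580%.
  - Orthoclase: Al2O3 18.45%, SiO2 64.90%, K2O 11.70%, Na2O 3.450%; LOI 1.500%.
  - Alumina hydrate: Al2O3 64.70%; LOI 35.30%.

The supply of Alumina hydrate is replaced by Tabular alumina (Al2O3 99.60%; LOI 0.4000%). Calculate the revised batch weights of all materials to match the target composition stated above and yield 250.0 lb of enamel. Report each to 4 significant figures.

Rounding to 4 significant figures extends to every in-between result as shown; the working math maintains full float precision in all steps — a single rounding completes each reported result. The derived quantities are recomputed at exact precision (the five compositions, yield, glass mass, LOI, the totals) using the weight values per 250.0 lb of glass, as they appear in the problem or answer text.
Target oxide masses per 250.0 lb enamel:
  Al2O3: 23.28% × 250.0 = 58.20 lb
  ZrO2: 5.855% × 250.0 = 14.64 lb
  SiO2: 59.60% × 250.0 = 149.0 lb
  K2O: 3.168% × 250.0 = 7.920 lb
  Na2O: 8.098% × 250.0 = 20.24 lb
Checking each oxide sum per the reported batch figures, relative to the basis at hand (sum by sum, the targets are met within answer rounding):
  Al2O3: 115.9·0.1974 + 57.76·0.2317 + 43.80·0.1845 + 13.91·0.9960 = 58.20 lb (target 58.20 lb)
  ZrO2: 21.79·0.6717 = 14.64 lb (target 14.64 lb)
  SiO2: 115.9·0.6783 + 21.79·0.3273 + 57.76·0.6029 + 43.80·0.6490 = 149.0 lb (target 149.0 lb)
  K2O: 57.76·0.04840 + 43.80·0.1170 = 7.920 lb (target 7.920 lb)
  Na2O: 115.9·0.1112 + 57.76·0.1012 + 43.80·0.03450 = 20.24 lb (target 20.24 lb)
Glass-mass sanity pass: batch total minus LOI = 250.0 lb (the Σ of target masses is 250.0 lb; the stated basis being 250.0 lb — a pure rounding effect).
Total batch = Σ batch = 253.2 lb; loss to ignition Σ batch·LOI = 3.165 lb; yield: glass divided by total = 98.75%.

Revised batch per 250.0 lb enamel:
  Albite: 115.9 lb
  Zircon sand: 21.79 lb
  Nepheline: 57.76 lb
  Orthoclase: 43.80 lb
  Tabular alumina: 13.91 lb
Total batch = 253.2 lb; LOI loss = 3.165 lb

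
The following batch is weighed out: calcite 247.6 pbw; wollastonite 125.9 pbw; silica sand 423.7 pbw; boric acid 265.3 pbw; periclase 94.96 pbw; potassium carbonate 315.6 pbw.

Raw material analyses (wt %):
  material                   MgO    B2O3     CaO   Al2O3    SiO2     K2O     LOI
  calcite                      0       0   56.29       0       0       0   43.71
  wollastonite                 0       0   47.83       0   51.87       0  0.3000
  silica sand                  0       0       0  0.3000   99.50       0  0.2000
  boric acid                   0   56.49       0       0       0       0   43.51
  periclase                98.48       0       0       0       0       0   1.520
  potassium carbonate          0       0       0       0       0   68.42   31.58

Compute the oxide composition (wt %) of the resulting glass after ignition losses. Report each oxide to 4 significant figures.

The working math carries exact precision through the solve. The intermediate values are displayed, rounded to four significant digits, alongside each step. Each reported figure includes exactly one rounding — all derived quantities (the totals, LOI, the yield, glass mass, the six compositions) are re-derived in full precision starting from the weights on 1147 pbw of glass, as quoted within question or answer.
Oxide-by-oxide delivered mass:
  MgO: 94.96·0.9848 = 93.52 pbw
  B2O3: 265.3·0.5649 = 149.9 pbw
  CaO: 247.6·0.5629 + 125.9·0.4783 = 199.6 pbw
  Al2O3: 423.7·0.003000 = 1.271 pbw
  SiO2: 125.9·0.5187 + 423.7·0.9950 = 486.9 pbw
  K2O: 315.6·0.6842 = 215.9 pbw
LOI: 247.6·0.4371 + 125.9·0.003000 + 423.7·0.002000 + 265.3·0.4351 + 94.96·0.01520 + 315.6·0.3158 = 326.0 pbw
batch − LOI leaves glass = 1473 − 326.0 = 1147 pbw (consistent with Σ oxide mass)
each wt % is 100 × oxide ÷ glass

Glass mass = 1147 pbw (batch 1473 − LOI 326.0).
Composition: MgO 8.153%, B2O3 13.07%, CaO 17.40%, Al2O3 0.1108%, SiO2 42.45%, K2O 18.82%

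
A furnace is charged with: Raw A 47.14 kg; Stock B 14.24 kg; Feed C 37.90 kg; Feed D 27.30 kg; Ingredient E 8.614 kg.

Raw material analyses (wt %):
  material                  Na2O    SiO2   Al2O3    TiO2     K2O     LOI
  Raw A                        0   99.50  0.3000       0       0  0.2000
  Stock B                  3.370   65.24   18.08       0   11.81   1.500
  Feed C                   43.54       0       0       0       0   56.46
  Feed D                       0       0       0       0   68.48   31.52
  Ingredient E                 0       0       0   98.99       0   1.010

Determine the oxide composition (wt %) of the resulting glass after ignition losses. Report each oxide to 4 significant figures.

The whole derivation holds full float precision in every operation; values along the way are shown, rounded to 4 significant digits, alongside each step — a single rounding finalizes every reported number — the derived quantities (net glass mass, LOI, the yield, the five compositions, the totals) are carried using the weight values for 104.8 kg of glass at full float precision, as given in either problem or answer.
Per-oxide mass from batch:
  Na2O: 14.24·0.03370 + 37.90·0.4354 = 16.98 kg
  SiO2: 47.14·0.9950 + 14.24·0.6524 = 56.19 kg
  Al2O3: 47.14·0.003000 + 14.24·0.1808 = 2.716 kg
  TiO2: 8.614·0.9899 = 8.527 kg
  K2O: 14.24·0.1181 + 27.30·0.6848 = 20.38 kg
LOI: 47.14·0.002000 + 14.24·0.01500 + 37.90·0.5646 + 27.30·0.3152 + 8.614·0.01010 = 30.40 kg
batch − LOI leaves glass = 135.2 − 30.40 = 104.8 kg (= the summed oxide contributions)
each oxide over glass, ×100, is wt %

Glass mass = 104.8 kg (batch 135.2 − LOI 30.40).
Composition: Na2O 16.20%, SiO2 53.62%, Al2O3 2.592%, TiO2 8.137%, K2O 19.44%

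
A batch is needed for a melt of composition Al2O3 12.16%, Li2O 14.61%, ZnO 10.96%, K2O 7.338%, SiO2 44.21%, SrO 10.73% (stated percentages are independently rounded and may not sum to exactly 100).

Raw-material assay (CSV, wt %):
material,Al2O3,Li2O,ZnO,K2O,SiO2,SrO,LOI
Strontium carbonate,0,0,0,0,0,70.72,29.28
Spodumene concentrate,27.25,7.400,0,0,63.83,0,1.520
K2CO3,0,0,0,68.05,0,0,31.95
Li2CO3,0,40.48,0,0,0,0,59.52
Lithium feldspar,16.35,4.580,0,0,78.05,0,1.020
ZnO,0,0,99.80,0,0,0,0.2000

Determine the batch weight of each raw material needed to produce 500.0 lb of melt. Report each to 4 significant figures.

Batch per 500.0 lb melt:
  Strontium carbonate: 75.86 lb
  Spodumene concentrate: 104.4 lb
  K2CO3: 53.92 lb
  Li2CO3: 139.0 lb
  Lithium feldspar: 197.8 lb
  ZnO: 54.91 lb
Total batch = 625.9 lb; LOI loss = 125.9 lb; yield = 79.89%

Mid-chain values are shown (rounded to 4 significant figures) when written out. All arithmetic runs at exact precision in all steps — exactly one rounding goes into every reported result. Derived quantities (net glass mass, totals, ignition loss, yield, six oxide percentages) are recomputed at full precision from the batch weights per 500.0 lb of glass exactly as printed in the problem or answer text.
Target oxide masses per 500.0 lb melt:
  Al2O3: 12.16% × 500.0 = 60.80 lb
  Li2O: 14.61% × 500.0 = 73.05 lb
  ZnO: 10.96% × 500.0 = 54.80 lb
  K2O: 7.338% × 500.0 = 36.69 lb
  SiO2: 44.21% × 500.0 = 221.0 lb
  SrO: 10.73% × 500.0 = 53.65 lb
Per-oxide balance check with the batch weights as given, relative to the basis at hand (oxide sums agree with the targets inside rounding margins):
  Al2O3: 104.4·0.2725 + 197.8·0.1635 = 60.79 lb (target 60.80 lb)
  Li2O: 104.4·0.07400 + 139.0·0.4048 + 197.8·0.04580 = 73.05 lb (target 73.05 lb)
  ZnO: 54.91·0.9980 = 54.80 lb (target 54.80 lb)
  K2O: 53.92·0.6805 = 36.69 lb (target 36.69 lb)
  SiO2: 104.4·0.6383 + 197.8·0.7805 = 221.0 lb (target 221.0 lb)
  SrO: 75.86·0.7072 = 53.65 lb (target 53.65 lb)
The glass-mass cross-check: batch Σ − ignition loss = 500.0 lb (the targets, summed, come to 500.0 lb; with the basis standing at 500.0 lb — gaps are rounding artifacts).
Adding the batch up: Σ batch = 625.9 lb; loss to ignition Σ batch·LOI = 125.9 lb; the yield ratio, glass ÷ batch: 79.89%.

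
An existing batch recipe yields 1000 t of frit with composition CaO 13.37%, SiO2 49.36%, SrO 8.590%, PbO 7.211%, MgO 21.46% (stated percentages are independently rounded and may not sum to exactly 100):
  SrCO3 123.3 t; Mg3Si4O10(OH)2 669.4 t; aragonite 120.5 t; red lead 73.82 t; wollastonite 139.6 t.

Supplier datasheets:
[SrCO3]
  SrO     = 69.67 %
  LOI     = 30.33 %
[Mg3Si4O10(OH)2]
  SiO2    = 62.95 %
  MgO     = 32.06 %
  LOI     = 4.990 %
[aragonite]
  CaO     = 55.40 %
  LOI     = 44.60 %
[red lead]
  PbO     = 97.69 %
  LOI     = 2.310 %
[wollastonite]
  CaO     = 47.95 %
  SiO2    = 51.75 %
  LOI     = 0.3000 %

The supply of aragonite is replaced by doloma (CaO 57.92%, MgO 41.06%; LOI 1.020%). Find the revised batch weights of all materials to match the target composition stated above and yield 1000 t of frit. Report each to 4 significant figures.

Values along the way appear rounded to four significant digits — each numeric step holds full precision through every step. Exactly one rounding goes into every reported value; the derived quantities, including yield, LOI, net glass mass, the totals, the five compositions, are rebuilt using the weight values at 1000 t of glass in exact precision as written in problem or answer.
Per-oxide target masses for 1000 t frit:
  CaO: 13.37% × 1000 = 133.7 t
  SiO2: 49.36% × 1000 = 493.6 t
  SrO: 8.590% × 1000 = 85.90 t
  PbO: 7.211% × 1000 = 72.11 t
  MgO: 21.46% × 1000 = 214.6 t
Verifying the oxide balance with the batch weights as given, versus the basis set out (each sum matches its target mass inside rounding margins):
  CaO: 50.35·0.5792 + 218.0·0.4795 = 133.7 t (target 133.7 t)
  SiO2: 604.9·0.6295 + 218.0·0.5175 = 493.6 t (target 493.6 t)
  SrO: 123.3·0.6967 = 85.90 t (target 85.90 t)
  PbO: 73.82·0.9769 = 72.11 t (target 72.11 t)
  MgO: 604.9·0.3206 + 50.35·0.4106 = 214.6 t (target 214.6 t)
Mass balance on the glass: batch Σ − ignition loss = 999.9 t (the targets, summed, come to 999.9 t; against the stated basis, 1000 t — a pure rounding effect).
Batch total: Σ batch = 1070 t; ignition loss, Σ(batch × LOI) = 70.45 t; yield, glass over the total, = 93.42%.

Revised batch per 1000 t frit:
  SrCO3: 123.3 t
  Mg3Si4O10(OH)2: 604.9 t
  doloma: 50.35 t
  red lead: 73.82 t
  wollastonite: 218.0 t
Total batch = 1070 t; LOI loss = 70.45 t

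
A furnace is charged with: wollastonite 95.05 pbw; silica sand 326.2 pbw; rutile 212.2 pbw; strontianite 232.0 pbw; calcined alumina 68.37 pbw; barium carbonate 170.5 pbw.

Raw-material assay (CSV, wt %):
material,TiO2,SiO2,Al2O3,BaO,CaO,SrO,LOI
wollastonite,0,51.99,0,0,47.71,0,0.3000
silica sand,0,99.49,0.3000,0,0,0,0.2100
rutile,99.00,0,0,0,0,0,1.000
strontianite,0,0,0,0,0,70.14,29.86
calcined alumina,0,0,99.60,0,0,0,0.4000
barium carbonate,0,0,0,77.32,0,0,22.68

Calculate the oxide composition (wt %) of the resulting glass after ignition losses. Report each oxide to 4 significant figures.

Glass mass = 993.0 pbw (batch 1104 − LOI 111.3).
Composition: TiO2 21.16%, SiO2 37.66%, Al2O3 6.956%, BaO 13.28%, CaO 4.567%, SrO 16.39%

Working values are shown (rounded to four significant figures) across the worked steps — all arithmetic carries full precision in all steps; every reported value is rounded only once — derived quantities are computed using the weight values for 993.0 pbw of glass at full precision (glass mass, yield, the six compositions, the totals, ignition loss), exactly as shown in the question or the answer.
Oxide-by-oxide delivered mass:
  TiO2: 212.2·0.9900 = 210.1 pbw
  SiO2: 95.05·0.5199 + 326.2·0.9949 = 374.0 pbw
  Al2O3: 326.2·0.003000 + 68.37·0.9960 = 69.08 pbw
  BaO: 170.5·0.7732 = 131.8 pbw
  CaO: 95.05·0.4771 = 45.35 pbw
  SrO: 232.0·0.7014 = 162.7 pbw
LOI: 95.05·0.003000 + 326.2·0.002100 + 212.2·0.01000 + 232.0·0.2986 + 68.37·0.004000 + 170.5·0.2268 = 111.3 pbw
Net of LOI, the glass mass = 1104 − 111.3 = 993.0 pbw (matching Σ of the oxides)
each oxide over glass, ×100, is wt %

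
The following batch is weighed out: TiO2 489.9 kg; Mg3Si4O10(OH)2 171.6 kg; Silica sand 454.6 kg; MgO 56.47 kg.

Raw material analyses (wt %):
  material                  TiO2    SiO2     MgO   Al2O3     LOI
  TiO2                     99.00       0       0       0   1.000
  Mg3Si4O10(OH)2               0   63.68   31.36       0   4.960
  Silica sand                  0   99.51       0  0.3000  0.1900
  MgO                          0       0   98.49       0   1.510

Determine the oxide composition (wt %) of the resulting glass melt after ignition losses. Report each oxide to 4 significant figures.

Glass mass = 1157 kg (batch 1173 − LOI 15.13).
Composition: TiO2 41.90%, SiO2 48.52%, MgO 9.455%, Al2O3 0.1178%

Each numeric step holds full float precision throughout. Intermediates are displayed with 4-significant-figure rounding as written; every reported value is rounded just once. All derived quantities, which include yield, four oxide percentages, glass mass, the totals, ignition loss, are recomputed in full precision, as set out in problem or answer, from the weighed amounts per 1157 kg of glass.
Oxide masses out of the charge:
  TiO2: 489.9·0.9900 = 485.0 kg
  SiO2: 171.6·0.6368 + 454.6·0.9951 = 561.6 kg
  MgO: 171.6·0.3136 + 56.47·0.9849 = 109.4 kg
  Al2O3: 454.6·0.003000 = 1.364 kg
LOI: 489.9·0.01000 + 171.6·0.04960 + 454.6·0.001900 + 56.47·0.01510 = 15.13 kg
batch − LOI leaves glass = 1173 − 15.13 = 1157 kg (= Σ oxide masses)
wt % = 100 × oxide mass / glass mass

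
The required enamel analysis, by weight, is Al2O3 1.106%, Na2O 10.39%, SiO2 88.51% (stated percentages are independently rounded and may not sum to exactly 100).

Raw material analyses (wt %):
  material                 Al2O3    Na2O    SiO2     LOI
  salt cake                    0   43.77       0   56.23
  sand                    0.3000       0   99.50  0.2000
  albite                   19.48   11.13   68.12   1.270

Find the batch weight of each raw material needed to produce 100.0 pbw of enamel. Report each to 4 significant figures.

Batch per 100.0 pbw enamel:
  salt cake: 22.63 pbw
  sand: 85.97 pbw
  albite: 4.354 pbw
Total batch = 113.0 pbw; LOI loss = 12.95 pbw; yield = 88.53%

All internal work holds full precision from first step to last; mid-chain values are displayed rounded to four significant figures in the working; every reported number includes exactly one rounding; derived quantities, which include ignition loss, glass mass, totals, three oxide percentages, the yield, are rebuilt at exact precision, precisely as stated by the problem or the answer, starting from the weights for 100.0 pbw of glass.
Target oxide masses per 100.0 pbw enamel:
  Al2O3: 1.106% × 100.0 = 1.106 pbw
  Na2O: 10.39% × 100.0 = 10.39 pbw
  SiO2: 88.51% × 100.0 = 88.51 pbw
Checking each oxide sum using the reported weights, versus the basis set out (sum by sum, the targets are met given rounding of the digits):
  Al2O3: 85.97·0.003000 + 4.354·0.1948 = 1.106 pbw (target 1.106 pbw)
  Na2O: 22.63·0.4377 + 4.354·0.1113 = 10.39 pbw (target 10.39 pbw)
  SiO2: 85.97·0.9950 + 4.354·0.6812 = 88.51 pbw (target 88.51 pbw)
Consistency of the glass mass: Σ batch − LOI loss = 100.0 pbw (the targets, summed, come to 100.0 pbw; versus the stated basis of 100.0 pbw — gaps are rounding artifacts).
Batch total: Σ batch = 113.0 pbw; LOI loss = Σ batch·LOI = 12.95 pbw; yield, glass over the total, = 88.53%.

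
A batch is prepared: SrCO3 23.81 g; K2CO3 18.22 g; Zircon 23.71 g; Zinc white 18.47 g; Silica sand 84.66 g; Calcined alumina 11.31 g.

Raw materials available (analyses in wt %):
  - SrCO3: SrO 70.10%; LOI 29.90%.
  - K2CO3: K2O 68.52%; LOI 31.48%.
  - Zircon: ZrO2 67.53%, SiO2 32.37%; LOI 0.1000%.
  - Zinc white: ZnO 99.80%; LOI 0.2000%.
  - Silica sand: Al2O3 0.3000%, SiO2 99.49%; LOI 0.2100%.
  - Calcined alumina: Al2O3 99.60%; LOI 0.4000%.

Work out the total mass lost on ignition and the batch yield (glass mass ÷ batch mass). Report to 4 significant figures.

Intermediates are printed (rounded to four significant figures) in the printout — all arithmetic maintains full float precision through the solve. Every reported number is rounded only once — derived quantities are rebuilt from the batch weights for 167.0 g of glass at exact precision (the totals, the six compositions, LOI, the yield, glass mass) as they appear in problem or answer.
Material-by-material LOI:
  SrCO3: 23.81 × 0.2990 = 7.119 g
  K2CO3: 18.22 × 0.3148 = 5.736 g
  Zircon: 23.71 × 0.001000 = 0.02371 g
  Zinc white: 18.47 × 0.002000 = 0.03694 g
  Silica sand: 84.66 × 0.002100 = 0.1778 g
  Calcined alumina: 11.31 × 0.004000 = 0.04524 g
Total LOI = 13.14 g
Glass = batch − LOI = 180.2 − 13.14 = 167.0 g

LOI loss = 13.14 g; glass = 167.0 g; yield = 92.71%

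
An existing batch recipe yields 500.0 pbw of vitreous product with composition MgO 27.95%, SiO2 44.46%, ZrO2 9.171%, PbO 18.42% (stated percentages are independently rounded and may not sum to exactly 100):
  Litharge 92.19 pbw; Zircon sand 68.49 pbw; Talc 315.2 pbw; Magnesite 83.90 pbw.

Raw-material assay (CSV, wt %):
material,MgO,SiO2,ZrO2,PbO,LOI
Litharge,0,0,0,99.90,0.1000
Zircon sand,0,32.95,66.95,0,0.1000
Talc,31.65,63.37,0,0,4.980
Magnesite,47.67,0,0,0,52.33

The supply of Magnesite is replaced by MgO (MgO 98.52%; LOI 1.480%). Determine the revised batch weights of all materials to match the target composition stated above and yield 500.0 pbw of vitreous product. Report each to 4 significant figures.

Revised batch per 500.0 pbw vitreous product:
  Litharge: 92.19 pbw
  Zircon sand: 68.49 pbw
  Talc: 315.2 pbw
  MgO: 40.60 pbw
Total batch = 516.5 pbw; LOI loss = 16.46 pbw

Intermediates appear rounded off to 4 significant digits in the printout — all internal work maintains full float precision at each step — exactly one rounding goes into every reported figure. The derived quantities (net glass mass, ignition loss, the totals, yield, four oxide percentages) are computed starting from the weights per 500.0 pbw of glass in full float precision exactly as printed in the problem or answer text.
Oxide mass targets, per 500.0 pbw vitreous product:
  MgO: 27.95% × 500.0 = 139.8 pbw
  SiO2: 44.46% × 500.0 = 222.3 pbw
  ZrO2: 9.171% × 500.0 = 45.86 pbw
  PbO: 18.42% × 500.0 = 92.10 pbw
Checking each oxide sum applying the batch weights above, at the basis given (delivered sums recover each target modulo rounding of the values):
  MgO: 315.2·0.3165 + 40.60·0.9852 = 139.8 pbw (target 139.8 pbw)
  SiO2: 68.49·0.3295 + 315.2·0.6337 = 222.3 pbw (target 222.3 pbw)
  ZrO2: 68.49·0.6695 = 45.85 pbw (target 45.86 pbw)
  PbO: 92.19·0.9990 = 92.10 pbw (target 92.10 pbw)
Glass mass check: net batch after ignition = 500.0 pbw (per-oxide target masses sum to 500.0 pbw; with the basis standing at 500.0 pbw — gaps are rounding artifacts).
Summing the batch: Σ batch = 516.5 pbw; loss to ignition Σ batch·LOI = 16.46 pbw; glass ÷ batch gives a yield of 96.81%.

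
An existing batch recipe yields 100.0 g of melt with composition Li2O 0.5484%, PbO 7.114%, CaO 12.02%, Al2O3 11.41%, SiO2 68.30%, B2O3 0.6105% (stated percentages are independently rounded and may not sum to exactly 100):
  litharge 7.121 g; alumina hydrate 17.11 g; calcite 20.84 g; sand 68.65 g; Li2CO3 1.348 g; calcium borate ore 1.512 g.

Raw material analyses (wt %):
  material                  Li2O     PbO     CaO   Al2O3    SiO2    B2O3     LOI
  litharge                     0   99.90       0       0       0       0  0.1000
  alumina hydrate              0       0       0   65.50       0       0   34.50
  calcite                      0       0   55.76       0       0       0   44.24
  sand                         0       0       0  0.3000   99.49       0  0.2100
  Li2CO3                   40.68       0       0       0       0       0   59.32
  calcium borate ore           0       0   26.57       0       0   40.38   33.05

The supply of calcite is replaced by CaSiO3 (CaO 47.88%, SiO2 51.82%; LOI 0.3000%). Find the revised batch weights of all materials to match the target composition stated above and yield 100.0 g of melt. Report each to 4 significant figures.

Revised batch per 100.0 g melt:
  litharge: 7.121 g
  alumina hydrate: 17.16 g
  CaSiO3: 24.27 g
  sand: 56.01 g
  Li2CO3: 1.348 g
  calcium borate ore: 1.512 g
Total batch = 107.4 g; LOI loss = 7.417 g

All internal work maintains exact precision from first step to last — values along the way appear, rounded to 4 significant figures, in the working — each reported result receives exactly one rounding — the derived quantities (ignition loss, glass mass, six oxide percentages, yield, the totals) are carried at full precision from the weighed amounts per 100.0 g of glass, precisely as stated by the question or the answer.
Per-oxide target masses for 100.0 g melt:
  Li2O: 0.5484% × 100.0 = 0.5484 g
  PbO: 7.114% × 100.0 = 7.114 g
  CaO: 12.02% × 100.0 = 12.02 g
  Al2O3: 11.41% × 100.0 = 11.41 g
  SiO2: 68.30% × 100.0 = 68.30 g
  B2O3: 0.6105% × 100.0 = 0.6105 g
Checking each oxide sum given the weights on record, at the basis given (sums match the target masses modulo rounding of the values):
  Li2O: 1.348·0.4068 = 0.5484 g (target 0.5484 g)
  PbO: 7.121·0.9990 = 7.114 g (target 7.114 g)
  CaO: 24.27·0.4788 + 1.512·0.2657 = 12.02 g (target 12.02 g)
  Al2O3: 17.16·0.6550 + 56.01·0.003000 = 11.41 g (target 11.41 g)
  SiO2: 24.27·0.5182 + 56.01·0.9949 = 68.30 g (target 68.30 g)
  B2O3: 1.512·0.4038 = 0.6105 g (target 0.6105 g)
Glass-mass sanity pass: the batch minus its LOI: 100.0 g (the Σ of target masses is 100.0 g; against the stated basis, 100.0 g — a pure rounding effect).
Batch grand total — Σ batch = 107.4 g; ignition loss, Σ(batch × LOI) = 7.417 g; yield = glass ÷ total batch = 93.10%.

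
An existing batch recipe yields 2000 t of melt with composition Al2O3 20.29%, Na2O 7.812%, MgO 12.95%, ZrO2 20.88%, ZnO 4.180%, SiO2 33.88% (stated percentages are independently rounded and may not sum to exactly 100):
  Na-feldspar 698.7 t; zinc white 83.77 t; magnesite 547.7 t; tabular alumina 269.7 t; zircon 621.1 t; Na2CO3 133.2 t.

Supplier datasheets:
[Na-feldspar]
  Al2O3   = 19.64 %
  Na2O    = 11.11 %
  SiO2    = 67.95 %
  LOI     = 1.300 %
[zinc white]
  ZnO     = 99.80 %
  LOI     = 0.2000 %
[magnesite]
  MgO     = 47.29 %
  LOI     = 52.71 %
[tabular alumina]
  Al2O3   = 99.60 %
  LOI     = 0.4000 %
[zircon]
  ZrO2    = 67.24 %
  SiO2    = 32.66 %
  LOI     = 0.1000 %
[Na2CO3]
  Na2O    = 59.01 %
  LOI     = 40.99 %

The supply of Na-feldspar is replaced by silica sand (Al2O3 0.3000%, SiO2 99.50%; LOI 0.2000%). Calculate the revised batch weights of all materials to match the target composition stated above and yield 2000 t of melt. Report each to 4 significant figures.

Revised batch per 2000 t melt:
  silica sand: 477.1 t
  zinc white: 83.77 t
  magnesite: 547.7 t
  tabular alumina: 406.0 t
  zircon: 621.1 t
  Na2CO3: 264.8 t
Total batch = 2400 t; LOI loss = 400.6 t

Mid-chain values appear, rounded to four significant digits, between the steps. Every computation carries exact precision from first step to last; exactly one rounding goes into every reported number. Derived quantities (net glass mass, six oxide percentages, the yield, the totals, ignition loss) are rebuilt from the weighed amounts at 2000 t of glass at full precision, as they appear in the question or the answer.
Oxide mass targets, per 2000 t melt:
  Al2O3: 20.29% × 2000 = 405.8 t
  Na2O: 7.812% × 2000 = 156.2 t
  MgO: 12.95% × 2000 = 259.0 t
  ZrO2: 20.88% × 2000 = 417.6 t
  ZnO: 4.180% × 2000 = 83.60 t
  SiO2: 33.88% × 2000 = 677.6 t
Verifying the oxide balance using the reported weights, relative to the basis at hand (every target is met by its sum modulo rounding of the values):
  Al2O3: 477.1·0.003000 + 406.0·0.9960 = 405.8 t (target 405.8 t)
  Na2O: 264.8·0.5901 = 156.3 t (target 156.2 t)
  MgO: 547.7·0.4729 = 259.0 t (target 259.0 t)
  ZrO2: 621.1·0.6724 = 417.6 t (target 417.6 t)
  ZnO: 83.77·0.9980 = 83.60 t (target 83.60 t)
  SiO2: 477.1·0.9950 + 621.1·0.3266 = 677.6 t (target 677.6 t)
Glass-mass sanity pass: the batch minus its LOI: 2000 t (oxide target masses add up to 2000 t; stated basis 2000 t — a pure rounding effect).
Summing the batch: Σ batch = 2400 t; Σ batch·LOI gives LOI loss = 400.6 t; yield: glass divided by total = 83.31%.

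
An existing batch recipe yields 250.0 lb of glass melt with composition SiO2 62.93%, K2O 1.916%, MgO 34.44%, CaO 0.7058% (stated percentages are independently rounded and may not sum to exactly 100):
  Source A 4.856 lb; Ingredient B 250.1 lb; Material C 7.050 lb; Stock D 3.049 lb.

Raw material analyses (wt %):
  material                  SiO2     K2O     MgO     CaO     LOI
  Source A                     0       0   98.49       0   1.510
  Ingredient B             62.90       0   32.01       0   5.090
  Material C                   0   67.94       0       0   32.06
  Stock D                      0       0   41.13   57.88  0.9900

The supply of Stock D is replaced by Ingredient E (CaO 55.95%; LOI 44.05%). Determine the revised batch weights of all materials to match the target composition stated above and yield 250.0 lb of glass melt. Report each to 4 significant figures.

In-progress results appear rounded to four significant figures alongside each step; each numeric step carries exact precision from first step to last; every reported result is rounded once only — derived quantities (ignition loss, totals, four oxide percentages, net glass mass, yield) are re-derived from the weighed amounts on 250.0 lb of glass in full float precision, exactly as printed in the problem or the answer.
Oxide mass targets, per 250.0 lb glass melt:
  SiO2: 62.93% × 250.0 = 157.3 lb
  K2O: 1.916% × 250.0 = 4.790 lb
  MgO: 34.44% × 250.0 = 86.10 lb
  CaO: 0.7058% × 250.0 = 1.764 lb
Oxide-by-oxide audit with the batch weights as given, at the basis given (delivered sums recover each target modulo rounding of the values):
  SiO2: 250.1·0.6290 = 157.3 lb (target 157.3 lb)
  K2O: 7.050·0.6794 = 4.790 lb (target 4.790 lb)
  MgO: 6.129·0.9849 + 250.1·0.3201 = 86.09 lb (target 86.10 lb)
  CaO: 3.154·0.5595 = 1.765 lb (target 1.764 lb)
Mass balance on the glass: batch Σ − ignition loss = 250.0 lb (targets for the oxides total 250.0 lb; basis as stated: 250.0 lb — differing by rounding only).
Whole-batch sum: Σ batch = 266.4 lb; Σ batch·LOI gives LOI loss = 16.47 lb; yield: glass divided by total = 93.82%.

Revised batch per 250.0 lb glass melt:
  Source A: 6.129 lb
  Ingredient B: 250.1 lb
  Material C: 7.050 lb
  Ingredient E: 3.154 lb
Total batch = 266.4 lb; LOI loss = 16.47 lb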